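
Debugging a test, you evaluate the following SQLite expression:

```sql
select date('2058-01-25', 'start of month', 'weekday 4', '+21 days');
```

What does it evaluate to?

2058-01-24

`start of month` rewinds 2058-01-25 to 2058-01-01.
`weekday 4` advances to the next Thursday; 2058-01-01 is a Tuesday, so it moves forward to 2058-01-03.
Advancing 21 more days within January lands on 2058-01-24.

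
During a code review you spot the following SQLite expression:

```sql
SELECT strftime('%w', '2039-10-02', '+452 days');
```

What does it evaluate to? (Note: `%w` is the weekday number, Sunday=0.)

First apply '+452 days': 2039-10-02 → 2040-12-27.
2040-12-27 is a Thursday; with Sunday=0 that is 4.

4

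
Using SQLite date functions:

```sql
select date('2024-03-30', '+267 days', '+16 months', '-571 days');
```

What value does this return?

2024-09-28

Applying '+267 days' to 2024-03-30: counting 267 days forward gives 2024-12-22.
Adding +16 months to 2024-12-22 gives 2026-04-22.
Applying '-571 days' to 2026-04-22: counting 571 days back gives 2024-09-28.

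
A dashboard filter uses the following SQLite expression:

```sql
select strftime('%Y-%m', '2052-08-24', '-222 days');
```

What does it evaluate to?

First apply '-222 days': 2052-08-24 → 2052-01-15.
`%Y-%m` extracts the year-month: 2052-01.

2052-01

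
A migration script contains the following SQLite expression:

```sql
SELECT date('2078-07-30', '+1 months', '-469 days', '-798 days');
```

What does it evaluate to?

2075-03-12

Adding +1 month to 2078-07-30 gives 2078-08-30.
Applying '-469 days' to 2078-08-30: counting 469 days back gives 2077-05-18.
Applying '-798 days' to 2077-05-18: counting 798 days back gives 2075-03-12.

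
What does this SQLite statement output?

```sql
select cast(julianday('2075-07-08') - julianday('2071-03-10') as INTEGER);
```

21 days remain in March 2071 after the 10th (31 − 10).
Full months from April 2071 through June 2075 contribute their day counts.
Then 8 days into July 2075.
Total: 21 + 30 + 31 + 30 + 31 + 31 + 30 + 31 + 30 + 31 + 31 + 29 + 31 + 30 + 31 + 30 + 31 + 31 + 30 + 31 + 30 + 31 + 31 + 28 + 31 + 30 + 31 + 30 + 31 + 31 + 30 + 31 + 30 + 31 + 31 + 28 + 31 + 30 + 31 + 30 + 31 + 31 + 30 + 31 + 30 + 31 + 31 + 28 + 31 + 30 + 31 + 30 + 8 = 1581.

1581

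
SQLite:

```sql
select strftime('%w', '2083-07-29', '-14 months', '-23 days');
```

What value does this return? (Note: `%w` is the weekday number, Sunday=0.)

First apply '-14 months', '-23 days': 2083-07-29 → 2082-05-06.
2082-05-06 is a Wednesday; with Sunday=0 that is 3.

3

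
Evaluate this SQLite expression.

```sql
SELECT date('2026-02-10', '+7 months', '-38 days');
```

2026-08-03

Adding +7 months to 2026-02-10 gives 2026-09-10.
Going back 10 days from 2026-09-10 reaches 2026-08-31 (last day of August, 31 days).
Going back 28 days within August lands on 2026-08-03.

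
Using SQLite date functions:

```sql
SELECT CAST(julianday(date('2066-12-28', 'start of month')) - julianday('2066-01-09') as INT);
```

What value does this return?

`start of month` rewinds 2066-12-28 to 2066-12-01.
22 days remain in January 2066 after the 9th (31 − 9).
Full months from February 2066 through November 2066 contribute their day counts.
Then 1 day into December 2066.
Total: 22 + 28 + 31 + 30 + 31 + 30 + 31 + 31 + 30 + 31 + 30 + 1 = 326.

326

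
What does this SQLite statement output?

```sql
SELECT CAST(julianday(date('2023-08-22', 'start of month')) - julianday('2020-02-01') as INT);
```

1277

`start of month` rewinds 2023-08-22 to 2023-08-01.
28 days remain in February 2020 after the 1st (29 − 1).
Full months from March 2020 through July 2023 contribute their day counts.
Then 1 day into August 2023.
Total: 28 + 31 + 30 + 31 + 30 + 31 + 31 + 30 + 31 + 30 + 31 + 31 + 28 + 31 + 30 + 31 + 30 + 31 + 31 + 30 + 31 + 30 + 31 + 31 + 28 + 31 + 30 + 31 + 30 + 31 + 31 + 30 + 31 + 30 + 31 + 31 + 28 + 31 + 30 + 31 + 30 + 31 + 1 = 1277.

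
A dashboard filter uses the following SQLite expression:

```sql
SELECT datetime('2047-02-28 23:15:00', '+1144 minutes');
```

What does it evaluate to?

1144 minutes = 19h 4m; +1144 minutes from 2047-02-28 23:15:00 is 2047-03-01 18:19:00 (crosses midnight).

2047-03-01 18:19:00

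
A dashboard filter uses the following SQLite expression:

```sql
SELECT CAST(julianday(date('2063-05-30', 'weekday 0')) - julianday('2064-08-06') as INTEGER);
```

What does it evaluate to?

-430

`weekday 0` advances to the next Sunday; 2063-05-30 is a Wednesday, so it moves forward to 2063-06-03.
27 days remain in June 2063 after the 3rd (30 − 3).
Full months from July 2063 through July 2064 contribute their day counts.
Then 6 days into August 2064.
Total: 27 + 31 + 31 + 30 + 31 + 30 + 31 + 31 + 29 + 31 + 30 + 31 + 30 + 31 + 6 = 430.
The subtraction is earlier − later, so the result is −430 → -430.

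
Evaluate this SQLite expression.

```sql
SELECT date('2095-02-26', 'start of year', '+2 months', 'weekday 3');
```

2095-03-02

`start of year` rewinds 2095-02-26 to 2095-01-01.
Adding +2 months to 2095-01-01 gives 2095-03-01.
`weekday 3` advances to the next Wednesday; 2095-03-01 is a Tuesday, so it moves forward to 2095-03-02.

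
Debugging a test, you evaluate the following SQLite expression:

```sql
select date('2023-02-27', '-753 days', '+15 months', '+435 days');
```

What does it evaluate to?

Applying '-753 days' to 2023-02-27: counting 753 days back gives 2021-02-04.
Adding +15 months to 2021-02-04 gives 2022-05-04.
Applying '+435 days' to 2022-05-04: counting 435 days forward gives 2023-07-13.

2023-07-13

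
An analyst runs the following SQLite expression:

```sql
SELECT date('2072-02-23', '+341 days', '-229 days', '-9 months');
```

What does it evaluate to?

Applying '+341 days' to 2072-02-23: counting 341 days forward gives 2073-01-29.
Applying '-229 days' to 2073-01-29: counting 229 days back gives 2072-06-14.
Adding -9 months to 2072-06-14 gives 2071-09-14.

2071-09-14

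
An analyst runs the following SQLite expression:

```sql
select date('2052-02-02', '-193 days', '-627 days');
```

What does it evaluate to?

2049-11-04

Applying '-193 days' to 2052-02-02: counting 193 days back gives 2051-07-24.
Applying '-627 days' to 2051-07-24: counting 627 days back gives 2049-11-04.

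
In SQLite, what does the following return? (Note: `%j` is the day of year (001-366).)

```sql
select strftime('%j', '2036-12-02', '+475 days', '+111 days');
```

192

First apply '+475 days', '+111 days': 2036-12-02 → 2038-07-11.
Day-of-year for 2038-07-11: days since 2038-01-01 inclusive = 192, zero-padded to 192.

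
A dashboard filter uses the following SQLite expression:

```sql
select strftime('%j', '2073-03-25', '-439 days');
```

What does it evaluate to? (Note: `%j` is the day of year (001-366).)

First apply '-439 days': 2073-03-25 → 2072-01-11.
Day-of-year for 2072-01-11: days since 2072-01-01 inclusive = 11, zero-padded to 011.

011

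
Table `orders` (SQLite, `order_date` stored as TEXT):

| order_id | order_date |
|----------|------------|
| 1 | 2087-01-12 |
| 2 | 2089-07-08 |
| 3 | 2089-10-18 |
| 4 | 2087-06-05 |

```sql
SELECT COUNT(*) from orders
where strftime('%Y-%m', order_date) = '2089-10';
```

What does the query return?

1

Rows with year-month 2089-10: 2089-10-18 → 1.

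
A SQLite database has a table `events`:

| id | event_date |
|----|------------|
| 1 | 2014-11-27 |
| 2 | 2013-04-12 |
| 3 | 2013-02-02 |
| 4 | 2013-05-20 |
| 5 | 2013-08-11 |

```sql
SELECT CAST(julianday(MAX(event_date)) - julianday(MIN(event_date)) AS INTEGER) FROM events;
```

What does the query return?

MIN = 2013-02-02, MAX = 2014-11-27.
26 days remain in February 2013 after the 2nd (28 − 2).
Full months from March 2013 through October 2014 contribute their day counts.
Then 27 days into November 2014.
Total: 26 + 31 + 30 + 31 + 30 + 31 + 31 + 30 + 31 + 30 + 31 + 31 + 28 + 31 + 30 + 31 + 30 + 31 + 31 + 30 + 31 + 27 = 663.

663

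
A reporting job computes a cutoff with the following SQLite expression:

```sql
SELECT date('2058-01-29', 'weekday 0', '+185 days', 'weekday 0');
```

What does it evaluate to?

2058-08-11

`weekday 0` advances to the next Sunday; 2058-01-29 is a Tuesday, so it moves forward to 2058-02-03.
Applying '+185 days' to 2058-02-03: counting 185 days forward gives 2058-08-07.
`weekday 0` advances to the next Sunday; 2058-08-07 is a Wednesday, so it moves forward to 2058-08-11.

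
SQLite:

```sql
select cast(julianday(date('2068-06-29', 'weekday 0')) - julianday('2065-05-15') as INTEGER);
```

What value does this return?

`weekday 0` advances to the next Sunday; 2068-06-29 is a Friday, so it moves forward to 2068-07-01.
16 days remain in May 2065 after the 15th (31 − 15).
Full months from June 2065 through June 2068 contribute their day counts.
Then 1 day into July 2068.
Total: 16 + 30 + 31 + 31 + 30 + 31 + 30 + 31 + 31 + 28 + 31 + 30 + 31 + 30 + 31 + 31 + 30 + 31 + 30 + 31 + 31 + 28 + 31 + 30 + 31 + 30 + 31 + 31 + 30 + 31 + 30 + 31 + 31 + 29 + 31 + 30 + 31 + 30 + 1 = 1143.

1143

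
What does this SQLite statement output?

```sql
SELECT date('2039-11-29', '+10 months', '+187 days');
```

Adding +10 months to 2039-11-29 gives 2040-09-29.
Applying '+187 days' to 2040-09-29: counting 187 days forward gives 2041-04-04.

2041-04-04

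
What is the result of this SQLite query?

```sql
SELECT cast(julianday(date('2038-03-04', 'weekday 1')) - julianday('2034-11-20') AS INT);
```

1204

`weekday 1` advances to the next Monday; 2038-03-04 is a Thursday, so it moves forward to 2038-03-08.
10 days remain in November 2034 after the 20th (30 − 20).
Full months from December 2034 through February 2038 contribute their day counts.
Then 8 days into March 2038.
Total: 10 + 31 + 31 + 28 + 31 + 30 + 31 + 30 + 31 + 31 + 30 + 31 + 30 + 31 + 31 + 29 + 31 + 30 + 31 + 30 + 31 + 31 + 30 + 31 + 30 + 31 + 31 + 28 + 31 + 30 + 31 + 30 + 31 + 31 + 30 + 31 + 30 + 31 + 31 + 28 + 8 = 1204.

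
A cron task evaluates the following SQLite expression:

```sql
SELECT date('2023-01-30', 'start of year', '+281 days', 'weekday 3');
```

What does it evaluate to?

2023-10-11

`start of year` rewinds 2023-01-30 to 2023-01-01.
Applying '+281 days' to 2023-01-01: counting 281 days forward gives 2023-10-09.
`weekday 3` advances to the next Wednesday; 2023-10-09 is a Monday, so it moves forward to 2023-10-11.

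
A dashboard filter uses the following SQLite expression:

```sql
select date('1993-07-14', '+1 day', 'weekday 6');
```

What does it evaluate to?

Advancing 1 more day within July lands on 1993-07-15.
`weekday 6` advances to the next Saturday; 1993-07-15 is a Thursday, so it moves forward to 1993-07-17.

1993-07-17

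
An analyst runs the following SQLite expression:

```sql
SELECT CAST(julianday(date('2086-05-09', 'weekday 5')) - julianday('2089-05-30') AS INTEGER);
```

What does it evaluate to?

`weekday 5` advances to the next Friday; 2086-05-09 is a Thursday, so it moves forward to 2086-05-10.
21 days remain in May 2086 after the 10th (31 − 10).
Full months from June 2086 through April 2089 contribute their day counts.
Then 30 days into May 2089.
Total: 21 + 30 + 31 + 31 + 30 + 31 + 30 + 31 + 31 + 28 + 31 + 30 + 31 + 30 + 31 + 31 + 30 + 31 + 30 + 31 + 31 + 29 + 31 + 30 + 31 + 30 + 31 + 31 + 30 + 31 + 30 + 31 + 31 + 28 + 31 + 30 + 30 = 1116.
The subtraction is earlier − later, so the result is −1116 → -1116.

-1116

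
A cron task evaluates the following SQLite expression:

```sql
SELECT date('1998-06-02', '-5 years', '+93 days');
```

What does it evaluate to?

1993-09-03

Adding -5 years to 1998-06-02 gives 1993-06-02.
Applying '+93 days' to 1993-06-02: counting 93 days forward gives 1993-09-03.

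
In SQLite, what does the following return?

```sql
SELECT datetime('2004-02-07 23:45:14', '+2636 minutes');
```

2636 minutes = 43h 56m; +2636 minutes from 2004-02-07 23:45:14 is 2004-02-09 19:41:14 (crosses midnight).

2004-02-09 19:41:14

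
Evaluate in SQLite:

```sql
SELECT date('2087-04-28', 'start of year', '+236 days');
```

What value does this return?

2087-08-25

`start of year` rewinds 2087-04-28 to 2087-01-01.
Applying '+236 days' to 2087-01-01: counting 236 days forward gives 2087-08-25.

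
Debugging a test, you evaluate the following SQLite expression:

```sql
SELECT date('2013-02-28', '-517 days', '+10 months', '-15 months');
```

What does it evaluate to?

Applying '-517 days' to 2013-02-28: counting 517 days back gives 2011-09-30.
Adding +10 months to 2011-09-30 gives 2012-07-30.
Adding -15 months to 2012-07-30 gives 2011-04-30.

2011-04-30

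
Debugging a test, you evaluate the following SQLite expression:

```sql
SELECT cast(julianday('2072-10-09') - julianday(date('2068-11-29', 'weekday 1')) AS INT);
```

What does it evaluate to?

1406

`weekday 1` advances to the next Monday; 2068-11-29 is a Thursday, so it moves forward to 2068-12-03.
28 days remain in December 2068 after the 3rd (31 − 3).
Full months from January 2069 through September 2072 contribute their day counts.
Then 9 days into October 2072.
Total: 28 + 31 + 28 + 31 + 30 + 31 + 30 + 31 + 31 + 30 + 31 + 30 + 31 + 31 + 28 + 31 + 30 + 31 + 30 + 31 + 31 + 30 + 31 + 30 + 31 + 31 + 28 + 31 + 30 + 31 + 30 + 31 + 31 + 30 + 31 + 30 + 31 + 31 + 29 + 31 + 30 + 31 + 30 + 31 + 31 + 30 + 9 = 1406.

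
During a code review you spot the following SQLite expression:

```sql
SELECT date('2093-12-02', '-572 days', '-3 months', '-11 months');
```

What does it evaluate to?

Applying '-572 days' to 2093-12-02: counting 572 days back gives 2092-05-09.
Adding -3 months to 2092-05-09 gives 2092-02-09.
Adding -11 months to 2092-02-09 gives 2091-03-09.

2091-03-09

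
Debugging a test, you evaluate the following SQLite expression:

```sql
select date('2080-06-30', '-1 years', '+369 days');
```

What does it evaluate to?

2080-07-03

Adding -1 year to 2080-06-30 gives 2079-06-30.
Applying '+369 days' to 2079-06-30: counting 369 days forward gives 2080-07-03.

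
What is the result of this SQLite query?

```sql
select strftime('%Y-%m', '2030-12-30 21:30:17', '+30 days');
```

2031-01

First apply '+30 days': 2030-12-30 21:30:17 → 2031-01-29 21:30:17.
`%Y-%m` extracts the year-month: 2031-01.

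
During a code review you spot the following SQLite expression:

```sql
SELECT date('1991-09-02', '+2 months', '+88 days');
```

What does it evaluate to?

Adding +2 months to 1991-09-02 gives 1991-11-02.
Applying '+88 days' to 1991-11-02: counting 88 days forward gives 1992-01-29.

1992-01-29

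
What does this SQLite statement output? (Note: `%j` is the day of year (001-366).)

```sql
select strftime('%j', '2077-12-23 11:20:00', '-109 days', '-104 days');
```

First apply '-109 days', '-104 days': 2077-12-23 11:20:00 → 2077-05-24 11:20:00.
Day-of-year for 2077-05-24: days since 2077-01-01 inclusive = 144, zero-padded to 144.

144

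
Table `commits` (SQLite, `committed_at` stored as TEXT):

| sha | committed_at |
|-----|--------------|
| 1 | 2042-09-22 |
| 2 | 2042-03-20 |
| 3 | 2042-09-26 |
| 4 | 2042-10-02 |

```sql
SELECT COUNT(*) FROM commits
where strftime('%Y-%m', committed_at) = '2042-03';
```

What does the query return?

1

Rows with year-month 2042-03: 2042-03-20 → 1.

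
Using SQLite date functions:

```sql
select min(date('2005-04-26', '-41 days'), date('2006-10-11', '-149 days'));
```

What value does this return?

2005-03-16

date('2005-04-26', '-41 days') → 2005-03-16.
date('2006-10-11', '-149 days') → 2006-05-15.
Earlier of the two is 2005-03-16.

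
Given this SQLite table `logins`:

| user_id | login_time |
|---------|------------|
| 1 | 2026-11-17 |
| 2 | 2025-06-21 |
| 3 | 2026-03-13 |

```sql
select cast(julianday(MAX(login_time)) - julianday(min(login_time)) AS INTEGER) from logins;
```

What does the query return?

514

MIN = 2025-06-21, MAX = 2026-11-17.
9 days remain in June 2025 after the 21st (30 − 21).
Full months from July 2025 through October 2026 contribute their day counts.
Then 17 days into November 2026.
Total: 9 + 31 + 31 + 30 + 31 + 30 + 31 + 31 + 28 + 31 + 30 + 31 + 30 + 31 + 31 + 30 + 31 + 17 = 514.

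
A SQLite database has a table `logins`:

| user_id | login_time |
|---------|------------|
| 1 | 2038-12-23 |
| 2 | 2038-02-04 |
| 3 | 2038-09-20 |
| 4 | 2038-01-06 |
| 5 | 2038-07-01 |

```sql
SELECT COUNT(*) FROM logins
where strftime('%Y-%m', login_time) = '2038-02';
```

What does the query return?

1

Rows with year-month 2038-02: 2038-02-04 → 1.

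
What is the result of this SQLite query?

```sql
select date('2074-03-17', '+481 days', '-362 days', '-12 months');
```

Applying '+481 days' to 2074-03-17: counting 481 days forward gives 2075-07-11.
Applying '-362 days' to 2075-07-11: counting 362 days back gives 2074-07-14.
Adding -12 months to 2074-07-14 gives 2073-07-14.

2073-07-14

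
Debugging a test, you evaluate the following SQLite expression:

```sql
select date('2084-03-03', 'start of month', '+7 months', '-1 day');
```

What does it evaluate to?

2084-09-30

`start of month` rewinds 2084-03-03 to 2084-03-01.
Adding +7 months to 2084-03-01 gives 2084-10-01.
Going back 1 day from 2084-10-01 reaches 2084-09-30 (last day of September, 30 days).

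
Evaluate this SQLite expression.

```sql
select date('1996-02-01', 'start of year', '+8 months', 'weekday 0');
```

1996-09-01

`start of year` rewinds 1996-02-01 to 1996-01-01.
Adding +8 months to 1996-01-01 gives 1996-09-01.
`weekday 0` advances to the next Sunday; 1996-09-01 is already a Sunday, so it stays at 1996-09-01.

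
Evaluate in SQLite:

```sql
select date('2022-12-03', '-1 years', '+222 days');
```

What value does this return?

Adding -1 year to 2022-12-03 gives 2021-12-03.
Applying '+222 days' to 2021-12-03: counting 222 days forward gives 2022-07-13.

2022-07-13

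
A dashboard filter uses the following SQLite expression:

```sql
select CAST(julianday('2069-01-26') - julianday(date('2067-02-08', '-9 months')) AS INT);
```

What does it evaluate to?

994

Adding -9 months to 2067-02-08 gives 2066-05-08.
23 days remain in May 2066 after the 8th (31 − 8).
Full months from June 2066 through December 2068 contribute their day counts.
Then 26 days into January 2069.
Total: 23 + 30 + 31 + 31 + 30 + 31 + 30 + 31 + 31 + 28 + 31 + 30 + 31 + 30 + 31 + 31 + 30 + 31 + 30 + 31 + 31 + 29 + 31 + 30 + 31 + 30 + 31 + 31 + 30 + 31 + 30 + 31 + 26 = 994.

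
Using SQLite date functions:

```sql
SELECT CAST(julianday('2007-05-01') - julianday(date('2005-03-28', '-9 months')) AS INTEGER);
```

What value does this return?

1037

Adding -9 months to 2005-03-28 gives 2004-06-28.
2 days remain in June 2004 after the 28th (30 − 28).
Full months from July 2004 through April 2007 contribute their day counts.
Then 1 day into May 2007.
Total: 2 + 31 + 31 + 30 + 31 + 30 + 31 + 31 + 28 + 31 + 30 + 31 + 30 + 31 + 31 + 30 + 31 + 30 + 31 + 31 + 28 + 31 + 30 + 31 + 30 + 31 + 31 + 30 + 31 + 30 + 31 + 31 + 28 + 31 + 30 + 1 = 1037.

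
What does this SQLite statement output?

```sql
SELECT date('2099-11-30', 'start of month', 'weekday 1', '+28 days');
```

2099-11-30

`start of month` rewinds 2099-11-30 to 2099-11-01.
`weekday 1` advances to the next Monday; 2099-11-01 is a Sunday, so it moves forward to 2099-11-02.
Advancing 28 more days within November lands on 2099-11-30.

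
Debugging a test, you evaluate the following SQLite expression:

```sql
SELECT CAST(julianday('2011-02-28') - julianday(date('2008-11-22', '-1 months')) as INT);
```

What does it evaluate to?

Adding -1 month to 2008-11-22 gives 2008-10-22.
9 days remain in October 2008 after the 22nd (31 − 22).
Full months from November 2008 through January 2011 contribute their day counts.
Then 28 days into February 2011.
Total: 9 + 30 + 31 + 31 + 28 + 31 + 30 + 31 + 30 + 31 + 31 + 30 + 31 + 30 + 31 + 31 + 28 + 31 + 30 + 31 + 30 + 31 + 31 + 30 + 31 + 30 + 31 + 31 + 28 = 859.

859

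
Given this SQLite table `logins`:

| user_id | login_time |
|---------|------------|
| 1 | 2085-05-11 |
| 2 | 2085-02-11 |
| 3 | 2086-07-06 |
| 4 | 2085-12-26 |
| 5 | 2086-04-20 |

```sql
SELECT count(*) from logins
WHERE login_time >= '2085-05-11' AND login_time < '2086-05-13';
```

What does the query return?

Rows in [2085-05-11, 2086-05-13): 2085-05-11, 2085-12-26, 2086-04-20 → 3 rows.

3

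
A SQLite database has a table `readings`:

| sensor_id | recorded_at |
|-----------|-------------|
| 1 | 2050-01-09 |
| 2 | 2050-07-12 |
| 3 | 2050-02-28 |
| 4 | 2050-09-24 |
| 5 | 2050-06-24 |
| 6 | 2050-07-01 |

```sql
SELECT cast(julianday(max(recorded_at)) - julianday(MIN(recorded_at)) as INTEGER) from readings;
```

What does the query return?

MIN = 2050-01-09, MAX = 2050-09-24.
22 days remain in January 2050 after the 9th (31 − 9).
Full months from February 2050 through August 2050 contribute their day counts.
Then 24 days into September 2050.
Total: 22 + 28 + 31 + 30 + 31 + 30 + 31 + 31 + 24 = 258.

258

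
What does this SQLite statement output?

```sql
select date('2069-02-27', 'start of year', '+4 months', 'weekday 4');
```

`start of year` rewinds 2069-02-27 to 2069-01-01.
Adding +4 months to 2069-01-01 gives 2069-05-01.
`weekday 4` advances to the next Thursday; 2069-05-01 is a Wednesday, so it moves forward to 2069-05-02.

2069-05-02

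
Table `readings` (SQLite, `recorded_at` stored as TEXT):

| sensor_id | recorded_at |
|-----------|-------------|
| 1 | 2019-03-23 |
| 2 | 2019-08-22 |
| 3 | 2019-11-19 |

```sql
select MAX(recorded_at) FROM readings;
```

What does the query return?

2019-11-19

MAX over {2019-03-23, 2019-08-22, 2019-11-19}.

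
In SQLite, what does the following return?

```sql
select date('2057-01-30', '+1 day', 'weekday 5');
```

2057-02-02

Advancing 1 more day within January lands on 2057-01-31.
`weekday 5` advances to the next Friday; 2057-01-31 is a Wednesday, so it moves forward to 2057-02-02.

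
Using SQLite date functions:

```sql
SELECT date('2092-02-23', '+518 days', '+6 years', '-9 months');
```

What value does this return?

Applying '+518 days' to 2092-02-23: counting 518 days forward gives 2093-07-25.
Adding +6 years to 2093-07-25 gives 2099-07-25.
Adding -9 months to 2099-07-25 gives 2098-10-25.

2098-10-25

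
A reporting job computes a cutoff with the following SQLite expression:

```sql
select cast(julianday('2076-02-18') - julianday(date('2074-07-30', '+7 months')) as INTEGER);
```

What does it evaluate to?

Adding +7 months to 2074-07-30 targets 2075-02-30. February 2075 has only 28 days, so SQLite normalizes the 2-day overflow forward to 2075-03-02.
29 days remain in March 2075 after the 2nd (31 − 2).
Full months from April 2075 through January 2076 contribute their day counts.
Then 18 days into February 2076.
Total: 29 + 30 + 31 + 30 + 31 + 31 + 30 + 31 + 30 + 31 + 31 + 18 = 353.

353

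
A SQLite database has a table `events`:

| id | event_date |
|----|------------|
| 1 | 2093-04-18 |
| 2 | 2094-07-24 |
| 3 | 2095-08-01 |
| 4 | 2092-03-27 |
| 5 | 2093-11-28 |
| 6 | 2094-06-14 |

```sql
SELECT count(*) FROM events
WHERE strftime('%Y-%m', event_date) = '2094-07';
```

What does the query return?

Rows with year-month 2094-07: 2094-07-24 → 1.

1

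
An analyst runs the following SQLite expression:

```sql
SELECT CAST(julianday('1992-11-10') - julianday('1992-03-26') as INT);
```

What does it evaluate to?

5 days remain in March 1992 after the 26th (31 − 26).
Full months from April 1992 through October 1992 contribute their day counts.
Then 10 days into November 1992.
Total: 5 + 30 + 31 + 30 + 31 + 31 + 30 + 31 + 10 = 229.

229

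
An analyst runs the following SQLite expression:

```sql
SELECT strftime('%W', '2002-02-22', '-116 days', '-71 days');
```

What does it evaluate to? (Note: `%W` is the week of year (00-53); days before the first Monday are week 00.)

First apply '-116 days', '-71 days': 2002-02-22 → 2001-08-19.
2001-08-19 is a Sunday. SQLite's %W counts Mondays since the year started; the result is 33.

33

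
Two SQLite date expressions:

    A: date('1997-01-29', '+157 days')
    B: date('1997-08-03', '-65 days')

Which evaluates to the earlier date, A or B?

A = 1997-07-05.
B = 1997-05-30.
B is earlier.

B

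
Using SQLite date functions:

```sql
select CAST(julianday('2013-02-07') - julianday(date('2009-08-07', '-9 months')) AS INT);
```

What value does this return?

Adding -9 months to 2009-08-07 gives 2008-11-07.
23 days remain in November 2008 after the 7th (30 − 7).
Full months from December 2008 through January 2013 contribute their day counts.
Then 7 days into February 2013.
Total: 23 + 31 + 31 + 28 + 31 + 30 + 31 + 30 + 31 + 31 + 30 + 31 + 30 + 31 + 31 + 28 + 31 + 30 + 31 + 30 + 31 + 31 + 30 + 31 + 30 + 31 + 31 + 28 + 31 + 30 + 31 + 30 + 31 + 31 + 30 + 31 + 30 + 31 + 31 + 29 + 31 + 30 + 31 + 30 + 31 + 31 + 30 + 31 + 30 + 31 + 31 + 7 = 1553.

1553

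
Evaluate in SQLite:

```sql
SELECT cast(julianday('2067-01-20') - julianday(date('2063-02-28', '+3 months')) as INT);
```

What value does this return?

1333

Adding +3 months to 2063-02-28 gives 2063-05-28.
3 days remain in May 2063 after the 28th (31 − 28).
Full months from June 2063 through December 2066 contribute their day counts.
Then 20 days into January 2067.
Total: 3 + 30 + 31 + 31 + 30 + 31 + 30 + 31 + 31 + 29 + 31 + 30 + 31 + 30 + 31 + 31 + 30 + 31 + 30 + 31 + 31 + 28 + 31 + 30 + 31 + 30 + 31 + 31 + 30 + 31 + 30 + 31 + 31 + 28 + 31 + 30 + 31 + 30 + 31 + 31 + 30 + 31 + 30 + 31 + 20 = 1333.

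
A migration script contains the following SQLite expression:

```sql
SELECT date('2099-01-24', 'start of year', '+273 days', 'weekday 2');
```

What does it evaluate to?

2099-10-06

`start of year` rewinds 2099-01-24 to 2099-01-01.
Applying '+273 days' to 2099-01-01: counting 273 days forward gives 2099-10-01.
`weekday 2` advances to the next Tuesday; 2099-10-01 is a Thursday, so it moves forward to 2099-10-06.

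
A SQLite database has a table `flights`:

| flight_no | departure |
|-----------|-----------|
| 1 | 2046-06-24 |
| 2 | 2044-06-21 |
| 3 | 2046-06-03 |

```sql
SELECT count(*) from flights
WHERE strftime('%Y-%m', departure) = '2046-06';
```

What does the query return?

Rows with year-month 2046-06: 2046-06-24, 2046-06-03 → 2.

2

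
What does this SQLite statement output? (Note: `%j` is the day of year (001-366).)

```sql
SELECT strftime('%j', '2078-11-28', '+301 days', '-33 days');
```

235

First apply '+301 days', '-33 days': 2078-11-28 → 2079-08-23.
Day-of-year for 2079-08-23: days since 2079-01-01 inclusive = 235, zero-padded to 235.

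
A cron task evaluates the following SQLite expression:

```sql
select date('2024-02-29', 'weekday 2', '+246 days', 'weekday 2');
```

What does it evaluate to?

`weekday 2` advances to the next Tuesday; 2024-02-29 is a Thursday, so it moves forward to 2024-03-05.
Applying '+246 days' to 2024-03-05: counting 246 days forward gives 2024-11-06.
`weekday 2` advances to the next Tuesday; 2024-11-06 is a Wednesday, so it moves forward to 2024-11-12.

2024-11-12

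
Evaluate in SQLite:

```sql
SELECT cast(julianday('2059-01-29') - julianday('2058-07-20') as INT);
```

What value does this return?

193

11 days remain in July 2058 after the 20th (31 − 20).
August 2058: 31 days.
September 2058: 30 days.
October 2058: 31 days.
November 2058: 30 days.
December 2058: 31 days.
Then 29 days into January 2059.
Total: 11 + 31 + 30 + 31 + 30 + 31 + 29 = 193.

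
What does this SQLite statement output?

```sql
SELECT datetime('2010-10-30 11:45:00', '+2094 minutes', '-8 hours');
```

2094 minutes = 34h 54m; +2094 minutes from 2010-10-30 11:45:00 is 2010-10-31 22:39:00 (crosses midnight).
-8 hours from 2010-10-31 22:39:00 is 2010-10-31 14:39:00.

2010-10-31 14:39:00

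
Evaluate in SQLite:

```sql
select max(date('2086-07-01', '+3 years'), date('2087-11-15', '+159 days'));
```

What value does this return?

2089-07-01

date('2086-07-01', '+3 years') → 2089-07-01.
date('2087-11-15', '+159 days') → 2088-04-22.
Later of the two is 2089-07-01.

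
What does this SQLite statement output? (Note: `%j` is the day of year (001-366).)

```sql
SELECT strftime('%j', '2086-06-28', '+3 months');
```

First apply '+3 months': 2086-06-28 → 2086-09-28.
Day-of-year for 2086-09-28: days since 2086-01-01 inclusive = 271, zero-padded to 271.

271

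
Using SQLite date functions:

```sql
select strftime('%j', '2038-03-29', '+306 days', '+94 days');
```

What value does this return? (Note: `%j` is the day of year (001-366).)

123

First apply '+306 days', '+94 days': 2038-03-29 → 2039-05-03.
Day-of-year for 2039-05-03: days since 2039-01-01 inclusive = 123, zero-padded to 123.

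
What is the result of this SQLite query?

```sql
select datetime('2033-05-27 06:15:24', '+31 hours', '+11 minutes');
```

+31 hours from 2033-05-27 06:15:24 is 2033-05-28 13:15:24 (crosses midnight).
+11 minutes from 2033-05-28 13:15:24 is 2033-05-28 13:26:24.

2033-05-28 13:26:24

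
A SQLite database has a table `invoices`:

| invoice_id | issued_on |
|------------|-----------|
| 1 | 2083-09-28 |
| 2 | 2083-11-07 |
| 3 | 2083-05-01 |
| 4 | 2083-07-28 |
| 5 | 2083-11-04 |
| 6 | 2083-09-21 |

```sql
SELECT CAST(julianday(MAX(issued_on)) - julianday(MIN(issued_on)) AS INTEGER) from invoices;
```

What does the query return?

190

MIN = 2083-05-01, MAX = 2083-11-07.
30 days remain in May 2083 after the 1st (31 − 1).
June 2083: 30 days.
July 2083: 31 days.
August 2083: 31 days.
September 2083: 30 days.
October 2083: 31 days.
Then 7 days into November 2083.
Total: 30 + 30 + 31 + 31 + 30 + 31 + 7 = 190.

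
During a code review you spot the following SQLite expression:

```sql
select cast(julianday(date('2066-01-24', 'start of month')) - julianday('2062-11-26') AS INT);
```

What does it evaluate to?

1132

`start of month` rewinds 2066-01-24 to 2066-01-01.
4 days remain in November 2062 after the 26th (30 − 26).
Full months from December 2062 through December 2065 contribute their day counts.
Then 1 day into January 2066.
Total: 4 + 31 + 31 + 28 + 31 + 30 + 31 + 30 + 31 + 31 + 30 + 31 + 30 + 31 + 31 + 29 + 31 + 30 + 31 + 30 + 31 + 31 + 30 + 31 + 30 + 31 + 31 + 28 + 31 + 30 + 31 + 30 + 31 + 31 + 30 + 31 + 30 + 31 + 1 = 1132.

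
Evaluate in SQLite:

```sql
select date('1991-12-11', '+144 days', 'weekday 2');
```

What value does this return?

Applying '+144 days' to 1991-12-11: counting 144 days forward gives 1992-05-03.
`weekday 2` advances to the next Tuesday; 1992-05-03 is a Sunday, so it moves forward to 1992-05-05.

1992-05-05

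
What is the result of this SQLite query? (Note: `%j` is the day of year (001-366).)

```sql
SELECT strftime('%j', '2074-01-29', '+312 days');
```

341

First apply '+312 days': 2074-01-29 → 2074-12-07.
Day-of-year for 2074-12-07: days since 2074-01-01 inclusive = 341, zero-padded to 341.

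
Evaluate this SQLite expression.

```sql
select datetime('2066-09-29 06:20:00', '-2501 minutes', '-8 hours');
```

2066-09-27 04:39:00

2501 minutes = 41h 41m; -2501 minutes from 2066-09-29 06:20:00 is 2066-09-27 12:39:00 (crosses midnight).
-8 hours from 2066-09-27 12:39:00 is 2066-09-27 04:39:00.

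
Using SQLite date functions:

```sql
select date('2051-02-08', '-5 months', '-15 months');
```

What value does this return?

2049-06-08

Adding -5 months to 2051-02-08 gives 2050-09-08.
Adding -15 months to 2050-09-08 gives 2049-06-08.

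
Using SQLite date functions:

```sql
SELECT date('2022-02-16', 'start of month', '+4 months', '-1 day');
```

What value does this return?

`start of month` rewinds 2022-02-16 to 2022-02-01.
Adding +4 months to 2022-02-01 gives 2022-06-01.
Going back 1 day from 2022-06-01 reaches 2022-05-31 (last day of May, 31 days).

2022-05-31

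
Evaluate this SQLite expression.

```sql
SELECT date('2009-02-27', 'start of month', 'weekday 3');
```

2009-02-04

`start of month` rewinds 2009-02-27 to 2009-02-01.
`weekday 3` advances to the next Wednesday; 2009-02-01 is a Sunday, so it moves forward to 2009-02-04.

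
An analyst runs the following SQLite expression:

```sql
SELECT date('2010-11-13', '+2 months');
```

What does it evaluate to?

Adding +2 months to 2010-11-13 gives 2011-01-13.

2011-01-13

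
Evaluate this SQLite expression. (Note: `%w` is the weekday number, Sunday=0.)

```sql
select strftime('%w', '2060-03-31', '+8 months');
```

3

First apply '+8 months': 2060-03-31 → 2060-12-01.
2060-12-01 is a Wednesday; with Sunday=0 that is 3.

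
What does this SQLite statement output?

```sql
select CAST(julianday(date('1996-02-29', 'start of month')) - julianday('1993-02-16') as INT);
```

1080

`start of month` rewinds 1996-02-29 to 1996-02-01.
12 days remain in February 1993 after the 16th (28 − 16).
Full months from March 1993 through January 1996 contribute their day counts.
Then 1 day into February 1996.
Total: 12 + 31 + 30 + 31 + 30 + 31 + 31 + 30 + 31 + 30 + 31 + 31 + 28 + 31 + 30 + 31 + 30 + 31 + 31 + 30 + 31 + 30 + 31 + 31 + 28 + 31 + 30 + 31 + 30 + 31 + 31 + 30 + 31 + 30 + 31 + 31 + 1 = 1080.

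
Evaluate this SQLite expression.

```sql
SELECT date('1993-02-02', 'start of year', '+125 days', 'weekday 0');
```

1993-05-09

`start of year` rewinds 1993-02-02 to 1993-01-01.
Applying '+125 days' to 1993-01-01: counting 125 days forward gives 1993-05-06.
`weekday 0` advances to the next Sunday; 1993-05-06 is a Thursday, so it moves forward to 1993-05-09.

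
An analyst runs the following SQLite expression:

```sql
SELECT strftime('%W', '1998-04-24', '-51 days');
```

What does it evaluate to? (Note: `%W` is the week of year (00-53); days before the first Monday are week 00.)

09

First apply '-51 days': 1998-04-24 → 1998-03-04.
1998-03-04 is a Wednesday. SQLite's %W counts Mondays since the year started; the result is 09.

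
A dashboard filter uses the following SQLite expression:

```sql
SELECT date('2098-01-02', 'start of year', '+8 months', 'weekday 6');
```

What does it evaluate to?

2098-09-06

`start of year` rewinds 2098-01-02 to 2098-01-01.
Adding +8 months to 2098-01-01 gives 2098-09-01.
`weekday 6` advances to the next Saturday; 2098-09-01 is a Monday, so it moves forward to 2098-09-06.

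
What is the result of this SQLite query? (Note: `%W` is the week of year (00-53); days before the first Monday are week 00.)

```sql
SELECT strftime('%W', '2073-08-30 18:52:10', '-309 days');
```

First apply '-309 days': 2073-08-30 18:52:10 → 2072-10-25 18:52:10.
2072-10-25 is a Tuesday. SQLite's %W counts Mondays since the year started; the result is 43.

43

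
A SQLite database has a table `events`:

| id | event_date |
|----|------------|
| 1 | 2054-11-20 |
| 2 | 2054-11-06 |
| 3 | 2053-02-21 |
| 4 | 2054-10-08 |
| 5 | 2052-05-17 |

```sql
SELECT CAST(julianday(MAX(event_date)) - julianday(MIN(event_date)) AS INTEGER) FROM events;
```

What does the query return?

917

MIN = 2052-05-17, MAX = 2054-11-20.
14 days remain in May 2052 after the 17th (31 − 17).
Full months from June 2052 through October 2054 contribute their day counts.
Then 20 days into November 2054.
Total: 14 + 30 + 31 + 31 + 30 + 31 + 30 + 31 + 31 + 28 + 31 + 30 + 31 + 30 + 31 + 31 + 30 + 31 + 30 + 31 + 31 + 28 + 31 + 30 + 31 + 30 + 31 + 31 + 30 + 31 + 20 = 917.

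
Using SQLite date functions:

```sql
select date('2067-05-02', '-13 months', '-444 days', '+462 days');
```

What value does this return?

2066-04-20

Adding -13 months to 2067-05-02 gives 2066-04-02.
Applying '-444 days' to 2066-04-02: counting 444 days back gives 2065-01-13.
Applying '+462 days' to 2065-01-13: counting 462 days forward gives 2066-04-20.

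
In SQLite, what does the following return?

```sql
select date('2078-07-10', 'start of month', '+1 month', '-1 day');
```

2078-07-31

`start of month` rewinds 2078-07-10 to 2078-07-01.
Adding +1 month to 2078-07-01 gives 2078-08-01.
Going back 1 day from 2078-08-01 reaches 2078-07-31 (last day of July, 31 days).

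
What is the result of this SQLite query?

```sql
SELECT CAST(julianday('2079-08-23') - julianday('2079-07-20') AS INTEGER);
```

11 days remain in July 2079 after the 20th (31 − 20).
Then 23 days into August 2079.
Total: 11 + 23 = 34.

34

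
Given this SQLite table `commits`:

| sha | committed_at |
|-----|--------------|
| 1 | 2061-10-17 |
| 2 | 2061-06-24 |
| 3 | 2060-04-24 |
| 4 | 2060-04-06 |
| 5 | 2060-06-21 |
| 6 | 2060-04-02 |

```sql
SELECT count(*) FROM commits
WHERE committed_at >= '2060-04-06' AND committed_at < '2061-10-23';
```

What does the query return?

5

Rows in [2060-04-06, 2061-10-23): 2061-10-17, 2061-06-24, 2060-04-24, 2060-04-06, 2060-06-21 → 5 rows.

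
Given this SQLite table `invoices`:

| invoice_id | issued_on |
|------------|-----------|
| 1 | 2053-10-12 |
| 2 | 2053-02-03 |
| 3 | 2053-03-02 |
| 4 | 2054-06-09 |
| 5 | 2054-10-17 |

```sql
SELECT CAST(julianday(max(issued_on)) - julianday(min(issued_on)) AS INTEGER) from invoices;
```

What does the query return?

MIN = 2053-02-03, MAX = 2054-10-17.
25 days remain in February 2053 after the 3rd (28 − 3).
Full months from March 2053 through September 2054 contribute their day counts.
Then 17 days into October 2054.
Total: 25 + 31 + 30 + 31 + 30 + 31 + 31 + 30 + 31 + 30 + 31 + 31 + 28 + 31 + 30 + 31 + 30 + 31 + 31 + 30 + 17 = 621.

621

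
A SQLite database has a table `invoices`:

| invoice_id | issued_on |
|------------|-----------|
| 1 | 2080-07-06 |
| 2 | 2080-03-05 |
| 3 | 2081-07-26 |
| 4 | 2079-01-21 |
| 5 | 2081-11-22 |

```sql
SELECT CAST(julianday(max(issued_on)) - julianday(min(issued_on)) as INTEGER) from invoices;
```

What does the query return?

MIN = 2079-01-21, MAX = 2081-11-22.
10 days remain in January 2079 after the 21st (31 − 21).
Full months from February 2079 through October 2081 contribute their day counts.
Then 22 days into November 2081.
Total: 10 + 28 + 31 + 30 + 31 + 30 + 31 + 31 + 30 + 31 + 30 + 31 + 31 + 29 + 31 + 30 + 31 + 30 + 31 + 31 + 30 + 31 + 30 + 31 + 31 + 28 + 31 + 30 + 31 + 30 + 31 + 31 + 30 + 31 + 22 = 1036.

1036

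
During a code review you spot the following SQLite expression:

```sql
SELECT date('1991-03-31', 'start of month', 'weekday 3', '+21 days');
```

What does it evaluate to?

`start of month` rewinds 1991-03-31 to 1991-03-01.
`weekday 3` advances to the next Wednesday; 1991-03-01 is a Friday, so it moves forward to 1991-03-06.
Advancing 21 more days within March lands on 1991-03-27.

1991-03-27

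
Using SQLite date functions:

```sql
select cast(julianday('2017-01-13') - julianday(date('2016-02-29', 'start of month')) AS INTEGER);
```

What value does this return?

347

`start of month` rewinds 2016-02-29 to 2016-02-01.
28 days remain in February 2016 after the 1st (29 − 1).
Full months from March 2016 through December 2016 contribute their day counts.
Then 13 days into January 2017.
Total: 28 + 31 + 30 + 31 + 30 + 31 + 31 + 30 + 31 + 30 + 31 + 13 = 347.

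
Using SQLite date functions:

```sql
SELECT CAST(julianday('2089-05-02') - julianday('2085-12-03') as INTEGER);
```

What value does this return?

28 days remain in December 2085 after the 3rd (31 − 3).
Full months from January 2086 through April 2089 contribute their day counts.
Then 2 days into May 2089.
Total: 28 + 31 + 28 + 31 + 30 + 31 + 30 + 31 + 31 + 30 + 31 + 30 + 31 + 31 + 28 + 31 + 30 + 31 + 30 + 31 + 31 + 30 + 31 + 30 + 31 + 31 + 29 + 31 + 30 + 31 + 30 + 31 + 31 + 30 + 31 + 30 + 31 + 31 + 28 + 31 + 30 + 2 = 1246.

1246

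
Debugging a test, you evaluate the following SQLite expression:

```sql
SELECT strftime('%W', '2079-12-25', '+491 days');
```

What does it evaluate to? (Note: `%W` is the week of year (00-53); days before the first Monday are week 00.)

First apply '+491 days': 2079-12-25 → 2081-04-29.
2081-04-29 is a Tuesday. SQLite's %W counts Mondays since the year started; the result is 17.

17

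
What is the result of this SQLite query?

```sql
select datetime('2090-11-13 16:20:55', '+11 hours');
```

2090-11-14 03:20:55

+11 hours from 2090-11-13 16:20:55 is 2090-11-14 03:20:55 (crosses midnight).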